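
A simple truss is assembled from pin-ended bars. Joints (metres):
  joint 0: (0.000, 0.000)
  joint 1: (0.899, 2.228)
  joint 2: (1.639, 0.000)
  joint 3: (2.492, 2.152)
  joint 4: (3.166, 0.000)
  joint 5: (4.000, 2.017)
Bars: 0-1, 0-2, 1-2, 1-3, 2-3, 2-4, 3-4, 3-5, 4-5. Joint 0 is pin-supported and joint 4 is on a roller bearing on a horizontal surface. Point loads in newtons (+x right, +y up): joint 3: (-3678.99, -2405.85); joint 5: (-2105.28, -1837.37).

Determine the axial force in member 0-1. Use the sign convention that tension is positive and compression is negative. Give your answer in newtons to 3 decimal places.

N=6 nodes, M=9 members, R=3 reactions → 2N=12, M+R=12
member 0 (0-1): L=2.4025, (cx,cy)=(0.3742,0.9274)
member 1 (0-2): L=1.6390, (cx,cy)=(1.0000,0.0000)
member 2 (1-2): L=2.3477, (cx,cy)=(0.3152,-0.9490)
member 3 (1-3): L=1.5948, (cx,cy)=(0.9989,-0.0477)
member 4 (2-3): L=2.3149, (cx,cy)=(0.3685,0.9296)
member 5 (2-4): L=1.5270, (cx,cy)=(1.0000,0.0000)
member 6 (3-4): L=2.2551, (cx,cy)=(0.2989,-0.9543)
member 7 (3-5): L=1.5140, (cx,cy)=(0.9960,-0.0892)
member 8 (4-5): L=2.1826, (cx,cy)=(0.3821,0.9241)
solve A·x = −loads:
  F[0-1] = -4173.2679 N (compression)
  F[0-2] = -4222.6842 N (compression)
  F[1-2] = +4223.3994 N (tension)
  F[1-3] = -2896.1140 N (compression)
  F[2-3] = -4311.4873 N (compression)
  F[2-4] = -1302.7318 N (compression)
  F[3-4] = +1656.0998 N (tension)
  F[3-5] = -1302.7138 N (compression)
  F[4-5] = -2113.9392 N (compression)
  Rx@0 = +5784.2700 N
  Ry@0 = +3870.0924 N
  Ry@4 = +373.1276 N

-4173.268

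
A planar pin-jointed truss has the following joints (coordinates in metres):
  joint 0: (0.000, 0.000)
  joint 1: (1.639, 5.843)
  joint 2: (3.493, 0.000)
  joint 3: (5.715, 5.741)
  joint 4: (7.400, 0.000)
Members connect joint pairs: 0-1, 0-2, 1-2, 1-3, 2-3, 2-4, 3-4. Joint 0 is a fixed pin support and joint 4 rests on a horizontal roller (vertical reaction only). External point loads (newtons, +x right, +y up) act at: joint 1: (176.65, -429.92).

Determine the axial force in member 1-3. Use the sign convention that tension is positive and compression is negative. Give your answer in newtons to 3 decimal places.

N=5 nodes, M=7 members, R=3 reactions → 2N=10, M+R=10
member 0 (0-1): L=6.0685, (cx,cy)=(0.2701,0.9628)
member 1 (0-2): L=3.4930, (cx,cy)=(1.0000,0.0000)
member 2 (1-2): L=6.1301, (cx,cy)=(0.3024,-0.9532)
member 3 (1-3): L=4.0773, (cx,cy)=(0.9997,-0.0250)
member 4 (2-3): L=6.1560, (cx,cy)=(0.3609,0.9326)
member 5 (2-4): L=3.9070, (cx,cy)=(1.0000,0.0000)
member 6 (3-4): L=5.9832, (cx,cy)=(0.2816,-0.9595)
solve A·x = −loads:
  F[0-1] = -202.7514 N (compression)
  F[0-2] = +231.4096 N (tension)
  F[1-2] = -242.0819 N (compression)
  F[1-3] = -158.2432 N (compression)
  F[2-3] = +247.4246 N (tension)
  F[2-4] = +68.8861 N (tension)
  F[3-4] = -244.6037 N (compression)
  Rx@0 = -176.6500 N
  Ry@0 = +195.2166 N
  Ry@4 = +234.7034 N

-158.243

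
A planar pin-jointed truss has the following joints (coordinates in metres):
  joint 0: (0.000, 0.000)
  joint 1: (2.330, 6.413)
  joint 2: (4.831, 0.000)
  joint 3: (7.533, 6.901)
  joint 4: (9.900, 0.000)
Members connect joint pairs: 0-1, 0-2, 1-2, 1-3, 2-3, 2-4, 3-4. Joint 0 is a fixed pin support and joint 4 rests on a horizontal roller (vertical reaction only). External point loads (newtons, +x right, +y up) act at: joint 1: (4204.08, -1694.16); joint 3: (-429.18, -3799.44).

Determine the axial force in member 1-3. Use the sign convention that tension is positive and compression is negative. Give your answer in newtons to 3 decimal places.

N=5 nodes, M=7 members, R=3 reactions → 2N=10, M+R=10
member 0 (0-1): L=6.8232, (cx,cy)=(0.3415,0.9399)
member 1 (0-2): L=4.8310, (cx,cy)=(1.0000,0.0000)
member 2 (1-2): L=6.8834, (cx,cy)=(0.3633,-0.9317)
member 3 (1-3): L=5.2258, (cx,cy)=(0.9956,0.0934)
member 4 (2-3): L=7.4111, (cx,cy)=(0.3646,0.9312)
member 5 (2-4): L=5.0690, (cx,cy)=(1.0000,0.0000)
member 6 (3-4): L=7.2956, (cx,cy)=(0.3244,-0.9459)
solve A·x = −loads:
  F[0-1] = +234.3853 N (tension)
  F[0-2] = +3694.8611 N (tension)
  F[1-2] = -2382.9057 N (compression)
  F[1-3] = -3272.5446 N (compression)
  F[2-3] = +2384.1569 N (tension)
  F[2-4] = +1959.8306 N (tension)
  F[3-4] = -6040.6573 N (compression)
  Rx@0 = -3774.9000 N
  Ry@0 = -220.2958 N
  Ry@4 = +5713.8958 N

-3272.545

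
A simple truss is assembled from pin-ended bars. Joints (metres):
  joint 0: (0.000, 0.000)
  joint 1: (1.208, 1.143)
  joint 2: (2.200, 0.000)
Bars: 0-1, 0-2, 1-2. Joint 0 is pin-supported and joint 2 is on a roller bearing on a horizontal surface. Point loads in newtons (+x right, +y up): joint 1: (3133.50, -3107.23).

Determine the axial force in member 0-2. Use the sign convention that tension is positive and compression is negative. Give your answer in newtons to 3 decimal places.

N=3 nodes, M=3 members, R=3 reactions → 2N=6, M+R=6
member 0 (0-1): L=1.6630, (cx,cy)=(0.7264,0.6873)
member 1 (0-2): L=2.2000, (cx,cy)=(1.0000,0.0000)
member 2 (1-2): L=1.5134, (cx,cy)=(0.6555,-0.7552)
solve A·x = −loads:
  F[0-1] = +330.1605 N (tension)
  F[0-2] = +2893.6783 N (tension)
  F[1-2] = -4414.7381 N (compression)
  Rx@0 = -3133.5000 N
  Ry@0 = -226.9174 N
  Ry@2 = +3334.1474 N

2893.678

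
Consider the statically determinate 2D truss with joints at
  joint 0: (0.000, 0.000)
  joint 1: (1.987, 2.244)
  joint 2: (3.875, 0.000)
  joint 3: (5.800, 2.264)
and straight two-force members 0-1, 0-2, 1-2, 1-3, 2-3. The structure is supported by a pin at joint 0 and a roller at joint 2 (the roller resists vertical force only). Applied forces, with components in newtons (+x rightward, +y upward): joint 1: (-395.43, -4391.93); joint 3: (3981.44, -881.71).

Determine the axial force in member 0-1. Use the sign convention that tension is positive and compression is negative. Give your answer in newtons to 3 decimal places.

N=4 nodes, M=5 members, R=3 reactions → 2N=8, M+R=8
member 0 (0-1): L=2.9973, (cx,cy)=(0.6629,0.7487)
member 1 (0-2): L=3.8750, (cx,cy)=(1.0000,0.0000)
member 2 (1-2): L=2.9326, (cx,cy)=(0.6438,-0.7652)
member 3 (1-3): L=3.8131, (cx,cy)=(1.0000,0.0052)
member 4 (2-3): L=2.9718, (cx,cy)=(0.6478,0.7618)
solve A·x = −loads:
  F[0-1] = +528.0578 N (tension)
  F[0-2] = +3235.9426 N (tension)
  F[1-2] = -6223.7130 N (compression)
  F[1-3] = +4752.3870 N (tension)
  F[2-3] = -1190.0626 N (compression)
  Rx@0 = -3586.0100 N
  Ry@0 = -395.3453 N
  Ry@2 = +5668.9853 N

528.058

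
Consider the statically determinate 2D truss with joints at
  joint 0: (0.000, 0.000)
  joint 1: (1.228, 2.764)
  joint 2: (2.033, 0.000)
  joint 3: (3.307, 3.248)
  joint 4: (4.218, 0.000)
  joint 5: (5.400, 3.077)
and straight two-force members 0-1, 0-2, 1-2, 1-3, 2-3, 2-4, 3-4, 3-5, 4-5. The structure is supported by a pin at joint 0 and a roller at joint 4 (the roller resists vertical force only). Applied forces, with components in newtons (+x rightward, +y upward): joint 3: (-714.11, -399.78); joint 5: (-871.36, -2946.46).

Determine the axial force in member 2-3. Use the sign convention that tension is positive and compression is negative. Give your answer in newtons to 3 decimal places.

-402.440

N=6 nodes, M=9 members, R=3 reactions → 2N=12, M+R=12
member 0 (0-1): L=3.0245, (cx,cy)=(0.4060,0.9139)
member 1 (0-2): L=2.0330, (cx,cy)=(1.0000,0.0000)
member 2 (1-2): L=2.8788, (cx,cy)=(0.2796,-0.9601)
member 3 (1-3): L=2.1346, (cx,cy)=(0.9740,0.2267)
member 4 (2-3): L=3.4889, (cx,cy)=(0.3652,0.9309)
member 5 (2-4): L=2.1850, (cx,cy)=(1.0000,0.0000)
member 6 (3-4): L=3.3733, (cx,cy)=(0.2701,-0.9628)
member 7 (3-5): L=2.1000, (cx,cy)=(0.9967,-0.0814)
member 8 (4-5): L=3.2962, (cx,cy)=(0.3586,0.9335)
solve A·x = −loads:
  F[0-1] = -488.2596 N (compression)
  F[0-2] = -1387.2289 N (compression)
  F[1-2] = +390.2163 N (tension)
  F[1-3] = -315.5750 N (compression)
  F[2-3] = -402.4400 N (compression)
  F[2-4] = -1131.1608 N (compression)
  F[3-4] = +26.7840 N (tension)
  F[3-5] = +253.4091 N (tension)
  F[4-5] = -3134.2727 N (compression)
  Rx@0 = +1585.4700 N
  Ry@0 = +446.2039 N
  Ry@4 = +2900.0361 N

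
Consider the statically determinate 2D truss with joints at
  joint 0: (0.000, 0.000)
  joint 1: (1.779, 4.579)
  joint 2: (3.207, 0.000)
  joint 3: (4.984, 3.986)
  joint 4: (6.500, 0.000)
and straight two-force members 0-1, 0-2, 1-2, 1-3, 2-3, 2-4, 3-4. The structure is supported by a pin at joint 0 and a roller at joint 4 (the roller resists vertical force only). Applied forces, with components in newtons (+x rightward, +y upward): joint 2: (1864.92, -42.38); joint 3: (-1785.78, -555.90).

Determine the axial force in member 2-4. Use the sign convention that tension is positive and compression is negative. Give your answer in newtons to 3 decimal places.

N=5 nodes, M=7 members, R=3 reactions → 2N=10, M+R=10
member 0 (0-1): L=4.9124, (cx,cy)=(0.3621,0.9321)
member 1 (0-2): L=3.2070, (cx,cy)=(1.0000,0.0000)
member 2 (1-2): L=4.7965, (cx,cy)=(0.2977,-0.9547)
member 3 (1-3): L=3.2594, (cx,cy)=(0.9833,-0.1819)
member 4 (2-3): L=4.3642, (cx,cy)=(0.4072,0.9133)
member 5 (2-4): L=3.2930, (cx,cy)=(1.0000,0.0000)
member 6 (3-4): L=4.2646, (cx,cy)=(0.3555,-0.9347)
solve A·x = −loads:
  F[0-1] = -1336.9679 N (compression)
  F[0-2] = +563.3118 N (tension)
  F[1-2] = +1484.9343 N (tension)
  F[1-3] = -941.9833 N (compression)
  F[2-3] = -1505.6898 N (compression)
  F[2-4] = -246.4312 N (compression)
  F[3-4] = +693.2191 N (tension)
  Rx@0 = -79.1400 N
  Ry@0 = +1246.2186 N
  Ry@4 = -647.9386 N

-246.431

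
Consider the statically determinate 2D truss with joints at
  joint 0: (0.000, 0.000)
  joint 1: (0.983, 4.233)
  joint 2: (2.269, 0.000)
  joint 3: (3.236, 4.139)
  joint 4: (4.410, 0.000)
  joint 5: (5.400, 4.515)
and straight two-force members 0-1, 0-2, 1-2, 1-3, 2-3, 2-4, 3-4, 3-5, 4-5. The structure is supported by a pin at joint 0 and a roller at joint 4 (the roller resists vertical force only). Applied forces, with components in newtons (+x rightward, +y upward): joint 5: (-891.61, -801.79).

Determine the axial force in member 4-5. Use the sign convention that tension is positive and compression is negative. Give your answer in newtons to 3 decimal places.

-688.468

N=6 nodes, M=9 members, R=3 reactions → 2N=12, M+R=12
member 0 (0-1): L=4.3456, (cx,cy)=(0.2262,0.9741)
member 1 (0-2): L=2.2690, (cx,cy)=(1.0000,0.0000)
member 2 (1-2): L=4.4240, (cx,cy)=(0.2907,-0.9568)
member 3 (1-3): L=2.2550, (cx,cy)=(0.9991,-0.0417)
member 4 (2-3): L=4.2505, (cx,cy)=(0.2275,0.9738)
member 5 (2-4): L=2.1410, (cx,cy)=(1.0000,0.0000)
member 6 (3-4): L=4.3023, (cx,cy)=(0.2729,-0.9620)
member 7 (3-5): L=2.1964, (cx,cy)=(0.9852,0.1712)
member 8 (4-5): L=4.6223, (cx,cy)=(0.2142,0.9768)
solve A·x = −loads:
  F[0-1] = -752.3459 N (compression)
  F[0-2] = -721.4265 N (compression)
  F[1-2] = +783.2674 N (tension)
  F[1-3] = -398.2136 N (compression)
  F[2-3] = -769.6270 N (compression)
  F[2-4] = -318.6487 N (compression)
  F[3-4] = +627.3559 N (tension)
  F[3-5] = -755.3028 N (compression)
  F[4-5] = -688.4682 N (compression)
  Rx@0 = +891.6100 N
  Ry@0 = +732.8451 N
  Ry@4 = +68.9449 N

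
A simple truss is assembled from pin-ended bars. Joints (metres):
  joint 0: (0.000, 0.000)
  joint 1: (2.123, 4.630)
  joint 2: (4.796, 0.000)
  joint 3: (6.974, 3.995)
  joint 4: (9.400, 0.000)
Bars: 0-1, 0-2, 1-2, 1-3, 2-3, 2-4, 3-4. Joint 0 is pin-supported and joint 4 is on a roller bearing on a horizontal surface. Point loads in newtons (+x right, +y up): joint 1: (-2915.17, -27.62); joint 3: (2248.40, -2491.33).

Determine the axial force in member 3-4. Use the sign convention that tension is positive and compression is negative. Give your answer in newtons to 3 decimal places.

-1607.835

N=5 nodes, M=7 members, R=3 reactions → 2N=10, M+R=10
member 0 (0-1): L=5.0935, (cx,cy)=(0.4168,0.9090)
member 1 (0-2): L=4.7960, (cx,cy)=(1.0000,0.0000)
member 2 (1-2): L=5.3462, (cx,cy)=(0.5000,-0.8660)
member 3 (1-3): L=4.8924, (cx,cy)=(0.9915,-0.1298)
member 4 (2-3): L=4.5501, (cx,cy)=(0.4787,0.8780)
member 5 (2-4): L=4.6040, (cx,cy)=(1.0000,0.0000)
member 6 (3-4): L=4.6739, (cx,cy)=(0.5191,-0.8547)
solve A·x = −loads:
  F[0-1] = -1259.2604 N (compression)
  F[0-2] = -141.9060 N (compression)
  F[1-2] = +1004.4496 N (tension)
  F[1-3] = +1904.2073 N (tension)
  F[2-3] = -990.7668 N (compression)
  F[2-4] = +834.5480 N (tension)
  F[3-4] = -1607.8351 N (compression)
  Rx@0 = +666.7700 N
  Ry@0 = +1144.6634 N
  Ry@4 = +1374.2866 N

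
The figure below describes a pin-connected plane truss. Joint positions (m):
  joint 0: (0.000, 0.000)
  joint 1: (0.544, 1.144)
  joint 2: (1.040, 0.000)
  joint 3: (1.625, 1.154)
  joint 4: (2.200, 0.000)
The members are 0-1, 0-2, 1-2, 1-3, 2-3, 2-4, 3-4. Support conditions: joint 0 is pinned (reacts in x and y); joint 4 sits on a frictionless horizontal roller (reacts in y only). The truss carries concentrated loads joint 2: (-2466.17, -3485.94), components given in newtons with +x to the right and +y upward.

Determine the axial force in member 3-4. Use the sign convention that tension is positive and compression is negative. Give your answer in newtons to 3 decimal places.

N=5 nodes, M=7 members, R=3 reactions → 2N=10, M+R=10
member 0 (0-1): L=1.2668, (cx,cy)=(0.4294,0.9031)
member 1 (0-2): L=1.0400, (cx,cy)=(1.0000,0.0000)
member 2 (1-2): L=1.2469, (cx,cy)=(0.3978,-0.9175)
member 3 (1-3): L=1.0810, (cx,cy)=(1.0000,0.0093)
member 4 (2-3): L=1.2938, (cx,cy)=(0.4522,0.8919)
member 5 (2-4): L=1.1600, (cx,cy)=(1.0000,0.0000)
member 6 (3-4): L=1.2893, (cx,cy)=(0.4460,-0.8950)
solve A·x = −loads:
  F[0-1] = -2035.2714 N (compression)
  F[0-2] = -1592.1365 N (compression)
  F[1-2] = +1986.5831 N (tension)
  F[1-3] = -1664.3426 N (compression)
  F[2-3] = +1864.8050 N (tension)
  F[2-4] = +821.0935 N (tension)
  F[3-4] = -1841.1315 N (compression)
  Rx@0 = +2466.1700 N
  Ry@0 = +1838.0411 N
  Ry@4 = +1647.8989 N

-1841.132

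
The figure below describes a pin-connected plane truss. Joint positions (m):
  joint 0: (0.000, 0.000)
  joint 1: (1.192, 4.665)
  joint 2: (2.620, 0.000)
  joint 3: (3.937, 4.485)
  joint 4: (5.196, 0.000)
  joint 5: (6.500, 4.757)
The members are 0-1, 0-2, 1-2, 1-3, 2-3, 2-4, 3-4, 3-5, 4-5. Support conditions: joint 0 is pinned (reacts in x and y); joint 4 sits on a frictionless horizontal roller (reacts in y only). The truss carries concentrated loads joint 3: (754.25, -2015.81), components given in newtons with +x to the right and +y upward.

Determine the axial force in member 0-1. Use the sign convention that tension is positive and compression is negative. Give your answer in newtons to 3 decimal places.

167.832

N=6 nodes, M=9 members, R=3 reactions → 2N=12, M+R=12
member 0 (0-1): L=4.8149, (cx,cy)=(0.2476,0.9689)
member 1 (0-2): L=2.6200, (cx,cy)=(1.0000,0.0000)
member 2 (1-2): L=4.8787, (cx,cy)=(0.2927,-0.9562)
member 3 (1-3): L=2.7509, (cx,cy)=(0.9979,-0.0654)
member 4 (2-3): L=4.6744, (cx,cy)=(0.2817,0.9595)
member 5 (2-4): L=2.5760, (cx,cy)=(1.0000,0.0000)
member 6 (3-4): L=4.6584, (cx,cy)=(0.2703,-0.9628)
member 7 (3-5): L=2.5774, (cx,cy)=(0.9944,0.1055)
member 8 (4-5): L=4.9325, (cx,cy)=(0.2644,0.9644)
solve A·x = −loads:
  F[0-1] = +167.8315 N (tension)
  F[0-2] = +712.7007 N (tension)
  F[1-2] = -176.4460 N (compression)
  F[1-3] = +93.3957 N (tension)
  F[2-3] = +175.8420 N (tension)
  F[2-4] = +611.5111 N (tension)
  F[3-4] = -2262.6195 N (compression)
  F[3-5] = -0.0000 N (compression)
  F[4-5] = +0.0000 N (tension)
  Rx@0 = -754.2500 N
  Ry@0 = -162.6071 N
  Ry@4 = +2178.4171 N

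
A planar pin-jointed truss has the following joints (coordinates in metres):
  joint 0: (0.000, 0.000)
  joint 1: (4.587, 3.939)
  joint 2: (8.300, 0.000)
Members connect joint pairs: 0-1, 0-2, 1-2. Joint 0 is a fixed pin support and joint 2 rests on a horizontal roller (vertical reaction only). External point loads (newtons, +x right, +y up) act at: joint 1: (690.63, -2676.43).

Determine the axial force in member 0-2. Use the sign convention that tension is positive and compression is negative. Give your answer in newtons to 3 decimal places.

1703.218

N=3 nodes, M=3 members, R=3 reactions → 2N=6, M+R=6
member 0 (0-1): L=6.0462, (cx,cy)=(0.7587,0.6515)
member 1 (0-2): L=8.3000, (cx,cy)=(1.0000,0.0000)
member 2 (1-2): L=5.4131, (cx,cy)=(0.6859,-0.7277)
solve A·x = −loads:
  F[0-1] = -1334.7051 N (compression)
  F[0-2] = +1703.2185 N (tension)
  F[1-2] = -2483.1029 N (compression)
  Rx@0 = -690.6300 N
  Ry@0 = +869.5413 N
  Ry@2 = +1806.8887 N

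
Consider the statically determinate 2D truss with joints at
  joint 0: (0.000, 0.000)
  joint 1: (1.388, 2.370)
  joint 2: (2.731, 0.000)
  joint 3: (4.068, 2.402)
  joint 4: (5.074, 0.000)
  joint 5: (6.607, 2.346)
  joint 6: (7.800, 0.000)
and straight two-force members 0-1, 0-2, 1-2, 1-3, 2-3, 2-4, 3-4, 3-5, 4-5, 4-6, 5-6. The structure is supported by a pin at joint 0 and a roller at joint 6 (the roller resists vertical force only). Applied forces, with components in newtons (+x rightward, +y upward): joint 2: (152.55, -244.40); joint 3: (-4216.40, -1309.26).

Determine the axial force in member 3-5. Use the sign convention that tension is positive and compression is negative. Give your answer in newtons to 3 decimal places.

607.285

N=7 nodes, M=11 members, R=3 reactions → 2N=14, M+R=14
member 0 (0-1): L=2.7465, (cx,cy)=(0.5054,0.8629)
member 1 (0-2): L=2.7310, (cx,cy)=(1.0000,0.0000)
member 2 (1-2): L=2.7241, (cx,cy)=(0.4930,-0.8700)
member 3 (1-3): L=2.6802, (cx,cy)=(0.9999,0.0119)
member 4 (2-3): L=2.7490, (cx,cy)=(0.4864,0.8738)
member 5 (2-4): L=2.3430, (cx,cy)=(1.0000,0.0000)
member 6 (3-4): L=2.6042, (cx,cy)=(0.3863,-0.9224)
member 7 (3-5): L=2.5396, (cx,cy)=(0.9998,-0.0221)
member 8 (4-5): L=2.8025, (cx,cy)=(0.5470,0.8371)
member 9 (4-6): L=2.7260, (cx,cy)=(1.0000,0.0000)
member 10 (5-6): L=2.6319, (cx,cy)=(0.4533,-0.8914)
solve A·x = −loads:
  F[0-1] = -2414.7405 N (compression)
  F[0-2] = -2843.5261 N (compression)
  F[1-2] = +2362.2584 N (tension)
  F[1-3] = -2385.1170 N (compression)
  F[2-3] = -2072.4368 N (compression)
  F[2-4] = -823.5169 N (compression)
  F[3-4] = +560.1252 N (tension)
  F[3-5] = +607.2853 N (tension)
  F[4-5] = -617.1671 N (compression)
  F[4-6] = -269.5357 N (compression)
  F[5-6] = +594.6308 N (tension)
  Rx@0 = +4063.8500 N
  Ry@0 = +2083.6942 N
  Ry@6 = -530.0342 N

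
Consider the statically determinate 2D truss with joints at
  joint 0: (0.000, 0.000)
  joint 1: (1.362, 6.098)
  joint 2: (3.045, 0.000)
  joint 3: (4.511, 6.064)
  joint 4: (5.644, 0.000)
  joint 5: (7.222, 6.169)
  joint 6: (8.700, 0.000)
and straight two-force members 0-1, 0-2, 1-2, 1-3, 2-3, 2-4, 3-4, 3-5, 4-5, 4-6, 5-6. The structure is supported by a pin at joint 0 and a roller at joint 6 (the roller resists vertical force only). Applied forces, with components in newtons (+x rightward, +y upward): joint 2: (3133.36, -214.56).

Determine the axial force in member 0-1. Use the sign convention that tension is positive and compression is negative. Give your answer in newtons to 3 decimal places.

N=7 nodes, M=11 members, R=3 reactions → 2N=14, M+R=14
member 0 (0-1): L=6.2483, (cx,cy)=(0.2180,0.9760)
member 1 (0-2): L=3.0450, (cx,cy)=(1.0000,0.0000)
member 2 (1-2): L=6.3260, (cx,cy)=(0.2660,-0.9640)
member 3 (1-3): L=3.1492, (cx,cy)=(0.9999,-0.0108)
member 4 (2-3): L=6.2387, (cx,cy)=(0.2350,0.9720)
member 5 (2-4): L=2.5990, (cx,cy)=(1.0000,0.0000)
member 6 (3-4): L=6.1689, (cx,cy)=(0.1837,-0.9830)
member 7 (3-5): L=2.7130, (cx,cy)=(0.9993,0.0387)
member 8 (4-5): L=6.3676, (cx,cy)=(0.2478,0.9688)
member 9 (4-6): L=3.0560, (cx,cy)=(1.0000,0.0000)
member 10 (5-6): L=6.3436, (cx,cy)=(0.2330,-0.9725)
solve A·x = −loads:
  F[0-1] = -142.9003 N (compression)
  F[0-2] = +3164.5096 N (tension)
  F[1-2] = +145.4605 N (tension)
  F[1-3] = -69.8527 N (compression)
  F[2-3] = +76.4835 N (tension)
  F[2-4] = +51.8762 N (tension)
  F[3-4] = -77.8760 N (compression)
  F[3-5] = -37.6015 N (compression)
  F[4-5] = +79.0160 N (tension)
  F[4-6] = +17.9919 N (tension)
  F[5-6] = -77.2212 N (compression)
  Rx@0 = -3133.3600 N
  Ry@0 = +139.4640 N
  Ry@6 = +75.0960 N

-142.900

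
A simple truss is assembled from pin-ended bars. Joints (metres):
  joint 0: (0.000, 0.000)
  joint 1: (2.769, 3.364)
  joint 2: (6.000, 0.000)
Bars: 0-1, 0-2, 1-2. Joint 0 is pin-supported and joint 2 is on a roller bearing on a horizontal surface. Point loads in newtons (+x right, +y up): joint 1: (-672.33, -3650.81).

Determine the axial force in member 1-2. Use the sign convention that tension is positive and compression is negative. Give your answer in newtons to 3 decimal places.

-1813.449

N=3 nodes, M=3 members, R=3 reactions → 2N=6, M+R=6
member 0 (0-1): L=4.3570, (cx,cy)=(0.6355,0.7721)
member 1 (0-2): L=6.0000, (cx,cy)=(1.0000,0.0000)
member 2 (1-2): L=4.6643, (cx,cy)=(0.6927,-0.7212)
solve A·x = −loads:
  F[0-1] = -3034.5383 N (compression)
  F[0-2] = +1256.1865 N (tension)
  F[1-2] = -1813.4486 N (compression)
  Rx@0 = +672.3300 N
  Ry@0 = +2342.9142 N
  Ry@2 = +1307.8958 N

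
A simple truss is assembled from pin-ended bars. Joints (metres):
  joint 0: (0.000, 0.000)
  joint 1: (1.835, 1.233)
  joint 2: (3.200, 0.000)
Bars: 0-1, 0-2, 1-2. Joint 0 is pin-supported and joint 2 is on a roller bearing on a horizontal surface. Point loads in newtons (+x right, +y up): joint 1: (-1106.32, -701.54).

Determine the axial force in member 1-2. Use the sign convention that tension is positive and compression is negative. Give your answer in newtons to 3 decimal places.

N=3 nodes, M=3 members, R=3 reactions → 2N=6, M+R=6
member 0 (0-1): L=2.2108, (cx,cy)=(0.8300,0.5577)
member 1 (0-2): L=3.2000, (cx,cy)=(1.0000,0.0000)
member 2 (1-2): L=1.8394, (cx,cy)=(0.7421,-0.6703)
solve A·x = −loads:
  F[0-1] = -1300.8765 N (compression)
  F[0-2] = -26.5578 N (compression)
  F[1-2] = +35.7885 N (tension)
  Rx@0 = +1106.3200 N
  Ry@0 = +725.5296 N
  Ry@2 = -23.9896 N

35.789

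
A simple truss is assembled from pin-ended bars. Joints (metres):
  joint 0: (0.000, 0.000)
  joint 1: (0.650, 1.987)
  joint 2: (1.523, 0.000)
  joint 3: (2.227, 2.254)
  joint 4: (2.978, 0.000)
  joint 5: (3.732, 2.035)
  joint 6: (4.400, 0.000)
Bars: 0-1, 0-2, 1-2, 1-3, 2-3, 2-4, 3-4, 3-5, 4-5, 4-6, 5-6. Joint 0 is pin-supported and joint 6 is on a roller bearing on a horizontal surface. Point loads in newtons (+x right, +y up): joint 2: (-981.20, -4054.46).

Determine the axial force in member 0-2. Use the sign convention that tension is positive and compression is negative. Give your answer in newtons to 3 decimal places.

-113.967

N=7 nodes, M=11 members, R=3 reactions → 2N=14, M+R=14
member 0 (0-1): L=2.0906, (cx,cy)=(0.3109,0.9504)
member 1 (0-2): L=1.5230, (cx,cy)=(1.0000,0.0000)
member 2 (1-2): L=2.1703, (cx,cy)=(0.4022,-0.9155)
member 3 (1-3): L=1.5994, (cx,cy)=(0.9860,0.1669)
member 4 (2-3): L=2.3614, (cx,cy)=(0.2981,0.9545)
member 5 (2-4): L=1.4550, (cx,cy)=(1.0000,0.0000)
member 6 (3-4): L=2.3758, (cx,cy)=(0.3161,-0.9487)
member 7 (3-5): L=1.5209, (cx,cy)=(0.9896,-0.1440)
member 8 (4-5): L=2.1702, (cx,cy)=(0.3474,0.9377)
member 9 (4-6): L=1.4220, (cx,cy)=(1.0000,0.0000)
member 10 (5-6): L=2.1418, (cx,cy)=(0.3119,-0.9501)
solve A·x = −loads:
  F[0-1] = -2789.3069 N (compression)
  F[0-2] = -113.9672 N (compression)
  F[1-2] = +2545.8952 N (tension)
  F[1-3] = -1918.2211 N (compression)
  F[2-3] = +1805.7257 N (tension)
  F[2-4] = +1352.9634 N (tension)
  F[3-4] = -1336.5264 N (compression)
  F[3-5] = -940.2852 N (compression)
  F[4-5] = +1352.2349 N (tension)
  F[4-6] = +460.6725 N (tension)
  F[5-6] = -1477.0713 N (compression)
  Rx@0 = +981.2000 N
  Ry@0 = +2651.0640 N
  Ry@6 = +1403.3960 N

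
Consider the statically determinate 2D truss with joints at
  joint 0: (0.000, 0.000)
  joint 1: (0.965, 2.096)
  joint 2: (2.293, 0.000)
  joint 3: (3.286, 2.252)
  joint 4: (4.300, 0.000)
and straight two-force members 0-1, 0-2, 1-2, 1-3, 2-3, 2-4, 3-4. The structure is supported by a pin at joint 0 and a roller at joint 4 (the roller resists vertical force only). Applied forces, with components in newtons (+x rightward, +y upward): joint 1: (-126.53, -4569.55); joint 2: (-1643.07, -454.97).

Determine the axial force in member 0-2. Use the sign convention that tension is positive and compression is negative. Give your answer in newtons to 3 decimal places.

N=5 nodes, M=7 members, R=3 reactions → 2N=10, M+R=10
member 0 (0-1): L=2.3075, (cx,cy)=(0.4182,0.9084)
member 1 (0-2): L=2.2930, (cx,cy)=(1.0000,0.0000)
member 2 (1-2): L=2.4813, (cx,cy)=(0.5352,-0.8447)
member 3 (1-3): L=2.3262, (cx,cy)=(0.9977,0.0671)
member 4 (2-3): L=2.4612, (cx,cy)=(0.4035,0.9150)
member 5 (2-4): L=2.0070, (cx,cy)=(1.0000,0.0000)
member 6 (3-4): L=2.4698, (cx,cy)=(0.4106,-0.9118)
solve A·x = −loads:
  F[0-1] = -4203.3130 N (compression)
  F[0-2] = -11.7491 N (compression)
  F[1-2] = -977.7585 N (compression)
  F[1-3] = -1110.5191 N (compression)
  F[2-3] = +1399.8994 N (tension)
  F[2-4] = +543.2156 N (tension)
  F[3-4] = -1323.0873 N (compression)
  Rx@0 = +1769.6000 N
  Ry@0 = +3818.0886 N
  Ry@4 = +1206.4314 N

-11.749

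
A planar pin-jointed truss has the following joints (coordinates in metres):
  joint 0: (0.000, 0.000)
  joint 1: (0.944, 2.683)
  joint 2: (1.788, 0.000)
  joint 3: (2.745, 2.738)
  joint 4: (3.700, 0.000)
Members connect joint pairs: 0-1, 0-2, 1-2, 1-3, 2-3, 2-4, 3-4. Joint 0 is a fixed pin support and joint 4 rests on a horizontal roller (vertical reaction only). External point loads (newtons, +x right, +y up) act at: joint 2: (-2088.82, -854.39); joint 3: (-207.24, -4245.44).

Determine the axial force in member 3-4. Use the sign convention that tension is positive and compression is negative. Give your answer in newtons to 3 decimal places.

N=5 nodes, M=7 members, R=3 reactions → 2N=10, M+R=10
member 0 (0-1): L=2.8442, (cx,cy)=(0.3319,0.9433)
member 1 (0-2): L=1.7880, (cx,cy)=(1.0000,0.0000)
member 2 (1-2): L=2.8126, (cx,cy)=(0.3001,-0.9539)
member 3 (1-3): L=1.8018, (cx,cy)=(0.9995,0.0305)
member 4 (2-3): L=2.9004, (cx,cy)=(0.3300,0.9440)
member 5 (2-4): L=1.9120, (cx,cy)=(1.0000,0.0000)
member 6 (3-4): L=2.8998, (cx,cy)=(0.3293,-0.9442)
solve A·x = −loads:
  F[0-1] = -1792.2464 N (compression)
  F[0-2] = -1701.2127 N (compression)
  F[1-2] = +1736.6030 N (tension)
  F[1-3] = -1116.4808 N (compression)
  F[2-3] = -849.7709 N (compression)
  F[2-4] = +1189.1034 N (tension)
  F[3-4] = -3610.6041 N (compression)
  Rx@0 = +2296.0600 N
  Ry@0 = +1690.6519 N
  Ry@4 = +3409.1781 N

-3610.604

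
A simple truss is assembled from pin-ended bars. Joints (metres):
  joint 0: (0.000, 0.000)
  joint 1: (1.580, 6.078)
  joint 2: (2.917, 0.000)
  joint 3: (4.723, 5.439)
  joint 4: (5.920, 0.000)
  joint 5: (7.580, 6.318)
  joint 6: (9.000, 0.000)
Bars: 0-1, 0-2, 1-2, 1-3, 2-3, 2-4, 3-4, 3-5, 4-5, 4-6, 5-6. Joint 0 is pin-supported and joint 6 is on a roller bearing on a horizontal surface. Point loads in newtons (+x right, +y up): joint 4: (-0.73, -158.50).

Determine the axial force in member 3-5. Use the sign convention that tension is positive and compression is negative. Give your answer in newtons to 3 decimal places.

N=7 nodes, M=11 members, R=3 reactions → 2N=14, M+R=14
member 0 (0-1): L=6.2800, (cx,cy)=(0.2516,0.9678)
member 1 (0-2): L=2.9170, (cx,cy)=(1.0000,0.0000)
member 2 (1-2): L=6.2233, (cx,cy)=(0.2148,-0.9766)
member 3 (1-3): L=3.2073, (cx,cy)=(0.9800,-0.1992)
member 4 (2-3): L=5.7310, (cx,cy)=(0.3151,0.9490)
member 5 (2-4): L=3.0030, (cx,cy)=(1.0000,0.0000)
member 6 (3-4): L=5.5692, (cx,cy)=(0.2149,-0.9766)
member 7 (3-5): L=2.9892, (cx,cy)=(0.9558,0.2941)
member 8 (4-5): L=6.5324, (cx,cy)=(0.2541,0.9672)
member 9 (4-6): L=3.0800, (cx,cy)=(1.0000,0.0000)
member 10 (5-6): L=6.4756, (cx,cy)=(0.2193,-0.9757)
solve A·x = −loads:
  F[0-1] = -56.0450 N (compression)
  F[0-2] = +13.3705 N (tension)
  F[1-2] = +61.2119 N (tension)
  F[1-3] = -27.8086 N (compression)
  F[2-3] = -62.9921 N (compression)
  F[2-4] = +46.3717 N (tension)
  F[3-4] = +38.1208 N (tension)
  F[3-5] = -57.8530 N (compression)
  F[4-5] = +125.3861 N (tension)
  F[4-6] = +23.4324 N (tension)
  F[5-6] = -106.8586 N (compression)
  Rx@0 = +0.7300 N
  Ry@0 = +54.2422 N
  Ry@6 = +104.2578 N

-57.853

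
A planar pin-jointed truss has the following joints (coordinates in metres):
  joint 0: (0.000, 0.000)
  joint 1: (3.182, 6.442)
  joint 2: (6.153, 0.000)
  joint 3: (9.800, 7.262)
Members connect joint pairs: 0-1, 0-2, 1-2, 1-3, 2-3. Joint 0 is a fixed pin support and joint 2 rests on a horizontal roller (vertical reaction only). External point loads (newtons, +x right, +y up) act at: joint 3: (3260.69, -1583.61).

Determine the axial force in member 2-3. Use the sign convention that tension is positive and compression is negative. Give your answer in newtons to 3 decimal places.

-2371.778

N=4 nodes, M=5 members, R=3 reactions → 2N=8, M+R=8
member 0 (0-1): L=7.1850, (cx,cy)=(0.4429,0.8966)
member 1 (0-2): L=6.1530, (cx,cy)=(1.0000,0.0000)
member 2 (1-2): L=7.0941, (cx,cy)=(0.4188,-0.9081)
member 3 (1-3): L=6.6686, (cx,cy)=(0.9924,0.1230)
member 4 (2-3): L=8.1263, (cx,cy)=(0.4488,0.8936)
solve A·x = −loads:
  F[0-1] = +5339.1575 N (tension)
  F[0-2] = +896.1589 N (tension)
  F[1-2] = -4681.4455 N (compression)
  F[1-3] = +4358.1893 N (tension)
  F[2-3] = -2371.7777 N (compression)
  Rx@0 = -3260.6900 N
  Ry@0 = -4787.0236 N
  Ry@2 = +6370.6336 N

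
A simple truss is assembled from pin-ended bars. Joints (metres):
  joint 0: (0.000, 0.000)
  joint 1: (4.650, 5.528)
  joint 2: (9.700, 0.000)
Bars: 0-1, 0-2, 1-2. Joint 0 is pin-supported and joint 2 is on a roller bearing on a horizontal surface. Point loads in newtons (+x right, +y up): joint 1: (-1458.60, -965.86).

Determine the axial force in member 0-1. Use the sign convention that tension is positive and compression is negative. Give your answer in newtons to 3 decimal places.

-1743.318

N=3 nodes, M=3 members, R=3 reactions → 2N=6, M+R=6
member 0 (0-1): L=7.2237, (cx,cy)=(0.6437,0.7653)
member 1 (0-2): L=9.7000, (cx,cy)=(1.0000,0.0000)
member 2 (1-2): L=7.4874, (cx,cy)=(0.6745,-0.7383)
solve A·x = −loads:
  F[0-1] = -1743.3176 N (compression)
  F[0-2] = -336.3953 N (compression)
  F[1-2] = +498.7582 N (tension)
  Rx@0 = +1458.6000 N
  Ry@0 = +1334.0963 N
  Ry@2 = -368.2363 N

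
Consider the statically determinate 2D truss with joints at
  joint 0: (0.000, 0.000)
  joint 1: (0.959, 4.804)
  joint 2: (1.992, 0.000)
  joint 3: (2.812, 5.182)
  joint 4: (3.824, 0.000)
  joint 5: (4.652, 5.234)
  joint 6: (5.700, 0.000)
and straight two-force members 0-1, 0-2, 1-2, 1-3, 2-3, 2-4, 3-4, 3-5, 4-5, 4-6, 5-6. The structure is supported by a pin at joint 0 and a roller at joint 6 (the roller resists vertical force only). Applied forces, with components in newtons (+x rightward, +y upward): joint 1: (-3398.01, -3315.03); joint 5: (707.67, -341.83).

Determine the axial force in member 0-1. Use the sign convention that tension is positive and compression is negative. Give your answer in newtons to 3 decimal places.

N=7 nodes, M=11 members, R=3 reactions → 2N=14, M+R=14
member 0 (0-1): L=4.8988, (cx,cy)=(0.1958,0.9807)
member 1 (0-2): L=1.9920, (cx,cy)=(1.0000,0.0000)
member 2 (1-2): L=4.9138, (cx,cy)=(0.2102,-0.9777)
member 3 (1-3): L=1.8912, (cx,cy)=(0.9798,0.1999)
member 4 (2-3): L=5.2465, (cx,cy)=(0.1563,0.9877)
member 5 (2-4): L=1.8320, (cx,cy)=(1.0000,0.0000)
member 6 (3-4): L=5.2799, (cx,cy)=(0.1917,-0.9815)
member 7 (3-5): L=1.8407, (cx,cy)=(0.9996,0.0282)
member 8 (4-5): L=5.2991, (cx,cy)=(0.1563,0.9877)
member 9 (4-6): L=1.8760, (cx,cy)=(1.0000,0.0000)
member 10 (5-6): L=5.3379, (cx,cy)=(0.1963,-0.9805)
solve A·x = −loads:
  F[0-1] = -5133.5183 N (compression)
  F[0-2] = -1685.3880 N (compression)
  F[1-2] = +2162.9087 N (tension)
  F[1-3] = +1978.2826 N (tension)
  F[2-3] = -2140.8854 N (compression)
  F[2-4] = -896.0824 N (compression)
  F[3-4] = +1787.9496 N (tension)
  F[3-5] = +1261.5586 N (tension)
  F[4-5] = -1776.6220 N (compression)
  F[4-6] = -275.7820 N (compression)
  F[5-6] = +1404.6698 N (tension)
  Rx@0 = +2690.3400 N
  Ry@0 = +5034.1913 N
  Ry@6 = -1377.3313 N

-5133.518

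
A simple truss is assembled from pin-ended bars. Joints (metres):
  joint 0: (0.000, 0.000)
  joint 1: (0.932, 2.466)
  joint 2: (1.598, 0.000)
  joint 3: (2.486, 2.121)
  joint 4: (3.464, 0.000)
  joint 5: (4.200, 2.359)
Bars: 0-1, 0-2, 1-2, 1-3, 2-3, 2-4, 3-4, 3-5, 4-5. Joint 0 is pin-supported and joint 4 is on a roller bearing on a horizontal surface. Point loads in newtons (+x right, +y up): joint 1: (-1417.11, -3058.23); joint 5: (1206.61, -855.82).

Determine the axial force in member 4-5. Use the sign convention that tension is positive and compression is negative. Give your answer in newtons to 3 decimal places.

-1120.563

N=6 nodes, M=9 members, R=3 reactions → 2N=12, M+R=12
member 0 (0-1): L=2.6362, (cx,cy)=(0.3535,0.9354)
member 1 (0-2): L=1.5980, (cx,cy)=(1.0000,0.0000)
member 2 (1-2): L=2.5544, (cx,cy)=(0.2607,-0.9654)
member 3 (1-3): L=1.5918, (cx,cy)=(0.9762,-0.2167)
member 4 (2-3): L=2.2994, (cx,cy)=(0.3862,0.9224)
member 5 (2-4): L=1.8660, (cx,cy)=(1.0000,0.0000)
member 6 (3-4): L=2.3356, (cx,cy)=(0.4187,-0.9081)
member 7 (3-5): L=1.7304, (cx,cy)=(0.9905,0.1375)
member 8 (4-5): L=2.4711, (cx,cy)=(0.2978,0.9546)
solve A·x = −loads:
  F[0-1] = -2395.3805 N (compression)
  F[0-2] = +636.3469 N (tension)
  F[1-2] = -1040.3453 N (compression)
  F[1-3] = +862.0026 N (tension)
  F[2-3] = +1088.8336 N (tension)
  F[2-4] = -55.4003 N (compression)
  F[3-4] = -664.7327 N (compression)
  F[3-5] = +1555.1344 N (tension)
  F[4-5] = -1120.5632 N (compression)
  Rx@0 = +210.5000 N
  Ry@0 = +2240.6914 N
  Ry@4 = +1673.3586 N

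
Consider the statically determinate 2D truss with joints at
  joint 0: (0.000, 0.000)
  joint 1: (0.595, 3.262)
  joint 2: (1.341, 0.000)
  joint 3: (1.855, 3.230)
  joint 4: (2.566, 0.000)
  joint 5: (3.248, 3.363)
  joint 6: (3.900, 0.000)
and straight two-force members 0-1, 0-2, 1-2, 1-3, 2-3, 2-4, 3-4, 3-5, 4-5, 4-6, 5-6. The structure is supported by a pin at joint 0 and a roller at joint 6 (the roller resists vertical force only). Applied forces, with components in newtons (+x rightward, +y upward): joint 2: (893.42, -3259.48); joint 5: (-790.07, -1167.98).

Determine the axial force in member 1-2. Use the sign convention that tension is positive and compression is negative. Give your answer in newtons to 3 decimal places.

N=7 nodes, M=11 members, R=3 reactions → 2N=14, M+R=14
member 0 (0-1): L=3.3158, (cx,cy)=(0.1794,0.9838)
member 1 (0-2): L=1.3410, (cx,cy)=(1.0000,0.0000)
member 2 (1-2): L=3.3462, (cx,cy)=(0.2229,-0.9748)
member 3 (1-3): L=1.2604, (cx,cy)=(0.9997,-0.0254)
member 4 (2-3): L=3.2706, (cx,cy)=(0.1572,0.9876)
member 5 (2-4): L=1.2250, (cx,cy)=(1.0000,0.0000)
member 6 (3-4): L=3.3073, (cx,cy)=(0.2150,-0.9766)
member 7 (3-5): L=1.3993, (cx,cy)=(0.9955,0.0950)
member 8 (4-5): L=3.4315, (cx,cy)=(0.1987,0.9801)
member 9 (4-6): L=1.3340, (cx,cy)=(1.0000,0.0000)
member 10 (5-6): L=3.4256, (cx,cy)=(0.1903,-0.9817)
solve A·x = −loads:
  F[0-1] = -3065.0161 N (compression)
  F[0-2] = +653.3449 N (tension)
  F[1-2] = +3125.5944 N (tension)
  F[1-3] = -1247.2119 N (compression)
  F[2-3] = +215.2233 N (tension)
  F[2-4] = +422.9163 N (tension)
  F[3-4] = -361.0577 N (compression)
  F[3-5] = -1140.5304 N (compression)
  F[4-5] = +359.7936 N (tension)
  F[4-6] = +273.7884 N (tension)
  F[5-6] = -1438.4894 N (compression)
  Rx@0 = -103.3500 N
  Ry@0 = +3015.2661 N
  Ry@6 = +1412.1939 N

3125.594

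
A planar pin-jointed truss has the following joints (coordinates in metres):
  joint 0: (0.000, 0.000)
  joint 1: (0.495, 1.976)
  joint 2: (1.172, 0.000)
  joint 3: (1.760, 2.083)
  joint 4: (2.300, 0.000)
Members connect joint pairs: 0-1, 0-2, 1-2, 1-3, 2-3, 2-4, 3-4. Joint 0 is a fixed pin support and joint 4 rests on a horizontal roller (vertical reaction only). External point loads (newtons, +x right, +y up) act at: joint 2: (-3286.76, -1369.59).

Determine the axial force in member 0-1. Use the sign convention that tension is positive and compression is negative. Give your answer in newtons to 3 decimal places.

N=5 nodes, M=7 members, R=3 reactions → 2N=10, M+R=10
member 0 (0-1): L=2.0371, (cx,cy)=(0.2430,0.9700)
member 1 (0-2): L=1.1720, (cx,cy)=(1.0000,0.0000)
member 2 (1-2): L=2.0888, (cx,cy)=(0.3241,-0.9460)
member 3 (1-3): L=1.2695, (cx,cy)=(0.9964,0.0843)
member 4 (2-3): L=2.1644, (cx,cy)=(0.2717,0.9624)
member 5 (2-4): L=1.1280, (cx,cy)=(1.0000,0.0000)
member 6 (3-4): L=2.1519, (cx,cy)=(0.2509,-0.9680)
solve A·x = −loads:
  F[0-1] = -692.4494 N (compression)
  F[0-2] = -3118.4964 N (compression)
  F[1-2] = +675.4058 N (tension)
  F[1-3] = -388.5561 N (compression)
  F[2-3] = +759.1973 N (tension)
  F[2-4] = +180.9234 N (tension)
  F[3-4] = -720.9655 N (compression)
  Rx@0 = +3286.7600 N
  Ry@0 = +671.6946 N
  Ry@4 = +697.8954 N

-692.449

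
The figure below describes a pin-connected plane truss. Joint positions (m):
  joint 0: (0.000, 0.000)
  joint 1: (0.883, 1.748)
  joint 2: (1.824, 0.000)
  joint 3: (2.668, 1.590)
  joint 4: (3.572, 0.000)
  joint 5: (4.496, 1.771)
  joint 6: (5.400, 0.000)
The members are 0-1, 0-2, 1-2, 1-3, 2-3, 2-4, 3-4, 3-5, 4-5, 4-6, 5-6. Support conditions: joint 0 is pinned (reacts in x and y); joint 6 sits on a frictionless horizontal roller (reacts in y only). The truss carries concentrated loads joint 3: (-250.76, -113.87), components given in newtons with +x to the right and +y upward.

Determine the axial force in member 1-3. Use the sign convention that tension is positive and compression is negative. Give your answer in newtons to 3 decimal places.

N=7 nodes, M=11 members, R=3 reactions → 2N=14, M+R=14
member 0 (0-1): L=1.9584, (cx,cy)=(0.4509,0.8926)
member 1 (0-2): L=1.8240, (cx,cy)=(1.0000,0.0000)
member 2 (1-2): L=1.9852, (cx,cy)=(0.4740,-0.8805)
member 3 (1-3): L=1.7920, (cx,cy)=(0.9961,-0.0882)
member 4 (2-3): L=1.8001, (cx,cy)=(0.4689,0.8833)
member 5 (2-4): L=1.7480, (cx,cy)=(1.0000,0.0000)
member 6 (3-4): L=1.8290, (cx,cy)=(0.4943,-0.8693)
member 7 (3-5): L=1.8369, (cx,cy)=(0.9951,0.0985)
member 8 (4-5): L=1.9976, (cx,cy)=(0.4626,0.8866)
member 9 (4-6): L=1.8280, (cx,cy)=(1.0000,0.0000)
member 10 (5-6): L=1.9884, (cx,cy)=(0.4546,-0.8907)
solve A·x = −loads:
  F[0-1] = -147.2635 N (compression)
  F[0-2] = -184.3609 N (compression)
  F[1-2] = +163.7588 N (tension)
  F[1-3] = -144.5855 N (compression)
  F[2-3] = -163.2482 N (compression)
  F[2-4] = -30.1975 N (compression)
  F[3-4] = +22.3954 N (tension)
  F[3-5] = +19.2220 N (tension)
  F[4-5] = -21.9592 N (compression)
  F[4-6] = -8.9709 N (compression)
  F[5-6] = +19.7319 N (tension)
  Rx@0 = +250.7600 N
  Ry@0 = +131.4447 N
  Ry@6 = -17.5747 N

-144.585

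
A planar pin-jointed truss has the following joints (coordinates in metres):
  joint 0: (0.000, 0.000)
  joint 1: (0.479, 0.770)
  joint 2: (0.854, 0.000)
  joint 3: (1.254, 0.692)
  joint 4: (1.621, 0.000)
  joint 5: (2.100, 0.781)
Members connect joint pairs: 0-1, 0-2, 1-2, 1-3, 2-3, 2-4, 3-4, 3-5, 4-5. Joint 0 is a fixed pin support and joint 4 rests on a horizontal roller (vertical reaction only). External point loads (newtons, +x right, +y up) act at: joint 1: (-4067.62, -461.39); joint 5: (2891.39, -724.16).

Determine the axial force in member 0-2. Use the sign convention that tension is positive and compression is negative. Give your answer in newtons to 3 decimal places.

N=6 nodes, M=9 members, R=3 reactions → 2N=12, M+R=12
member 0 (0-1): L=0.9068, (cx,cy)=(0.5282,0.8491)
member 1 (0-2): L=0.8540, (cx,cy)=(1.0000,0.0000)
member 2 (1-2): L=0.8565, (cx,cy)=(0.4378,-0.8990)
member 3 (1-3): L=0.7789, (cx,cy)=(0.9950,-0.1001)
member 4 (2-3): L=0.7993, (cx,cy)=(0.5004,0.8658)
member 5 (2-4): L=0.7670, (cx,cy)=(1.0000,0.0000)
member 6 (3-4): L=0.7833, (cx,cy)=(0.4685,-0.8834)
member 7 (3-5): L=0.8507, (cx,cy)=(0.9945,0.1046)
member 8 (4-5): L=0.9162, (cx,cy)=(0.5228,0.8524)
solve A·x = −loads:
  F[0-1] = -765.7069 N (compression)
  F[0-2] = -771.7732 N (compression)
  F[1-2] = -210.4128 N (compression)
  F[1-3] = +3774.2637 N (tension)
  F[2-3] = +218.5011 N (tension)
  F[2-4] = -973.2498 N (compression)
  F[3-4] = +638.2773 N (tension)
  F[3-5] = +3585.2622 N (tension)
  F[4-5] = -1289.5423 N (compression)
  Rx@0 = +1176.2300 N
  Ry@0 = +650.1706 N
  Ry@4 = +535.3794 N

-771.773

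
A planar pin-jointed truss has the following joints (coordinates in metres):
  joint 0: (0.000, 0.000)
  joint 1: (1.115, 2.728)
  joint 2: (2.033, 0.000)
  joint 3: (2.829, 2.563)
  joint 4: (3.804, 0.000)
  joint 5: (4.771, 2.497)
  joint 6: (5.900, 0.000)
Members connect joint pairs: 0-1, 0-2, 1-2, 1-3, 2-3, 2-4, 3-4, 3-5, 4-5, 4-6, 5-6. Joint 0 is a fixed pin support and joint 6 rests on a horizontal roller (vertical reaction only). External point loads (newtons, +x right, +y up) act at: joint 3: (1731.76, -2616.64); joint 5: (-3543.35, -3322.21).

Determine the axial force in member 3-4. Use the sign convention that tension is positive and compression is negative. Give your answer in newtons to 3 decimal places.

N=7 nodes, M=11 members, R=3 reactions → 2N=14, M+R=14
member 0 (0-1): L=2.9471, (cx,cy)=(0.3783,0.9257)
member 1 (0-2): L=2.0330, (cx,cy)=(1.0000,0.0000)
member 2 (1-2): L=2.8783, (cx,cy)=(0.3189,-0.9478)
member 3 (1-3): L=1.7219, (cx,cy)=(0.9954,-0.0958)
member 4 (2-3): L=2.6838, (cx,cy)=(0.2966,0.9550)
member 5 (2-4): L=1.7710, (cx,cy)=(1.0000,0.0000)
member 6 (3-4): L=2.7422, (cx,cy)=(0.3556,-0.9347)
member 7 (3-5): L=1.9431, (cx,cy)=(0.9994,-0.0340)
member 8 (4-5): L=2.6777, (cx,cy)=(0.3611,0.9325)
member 9 (4-6): L=2.0960, (cx,cy)=(1.0000,0.0000)
member 10 (5-6): L=2.7404, (cx,cy)=(0.4120,-0.9112)
solve A·x = −loads:
  F[0-1] = -2965.4734 N (compression)
  F[0-2] = -689.6264 N (compression)
  F[1-2] = +3111.0317 N (tension)
  F[1-3] = -2123.9585 N (compression)
  F[2-3] = -3087.4917 N (compression)
  F[2-4] = +1218.3401 N (tension)
  F[3-4] = +314.5840 N (tension)
  F[3-5] = -4876.3559 N (compression)
  F[4-5] = -315.3059 N (compression)
  F[4-6] = +1444.0586 N (tension)
  F[5-6] = -3505.1026 N (compression)
  Rx@0 = +1811.5900 N
  Ry@0 = +2745.0374 N
  Ry@6 = +3193.8126 N

314.584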